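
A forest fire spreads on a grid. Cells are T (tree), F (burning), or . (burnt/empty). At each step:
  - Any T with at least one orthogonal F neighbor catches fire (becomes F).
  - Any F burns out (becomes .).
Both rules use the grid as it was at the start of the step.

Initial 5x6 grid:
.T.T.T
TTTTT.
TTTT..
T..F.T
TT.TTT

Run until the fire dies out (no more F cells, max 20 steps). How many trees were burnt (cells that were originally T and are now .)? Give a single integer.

Step 1: +2 fires, +1 burnt (F count now 2)
Step 2: +3 fires, +2 burnt (F count now 3)
Step 3: +5 fires, +3 burnt (F count now 5)
Step 4: +3 fires, +5 burnt (F count now 3)
Step 5: +3 fires, +3 burnt (F count now 3)
Step 6: +1 fires, +3 burnt (F count now 1)
Step 7: +1 fires, +1 burnt (F count now 1)
Step 8: +0 fires, +1 burnt (F count now 0)
Fire out after step 8
Initially T: 19, now '.': 29
Total burnt (originally-T cells now '.'): 18

Answer: 18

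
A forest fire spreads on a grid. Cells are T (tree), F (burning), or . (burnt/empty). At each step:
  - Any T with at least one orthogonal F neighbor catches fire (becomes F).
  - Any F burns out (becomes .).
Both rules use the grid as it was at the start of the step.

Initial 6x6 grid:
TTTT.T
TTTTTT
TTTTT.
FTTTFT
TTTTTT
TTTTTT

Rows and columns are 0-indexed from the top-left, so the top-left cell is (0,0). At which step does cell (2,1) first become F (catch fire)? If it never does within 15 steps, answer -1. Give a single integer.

Step 1: cell (2,1)='T' (+7 fires, +2 burnt)
Step 2: cell (2,1)='F' (+10 fires, +7 burnt)
  -> target ignites at step 2
Step 3: cell (2,1)='.' (+9 fires, +10 burnt)
Step 4: cell (2,1)='.' (+5 fires, +9 burnt)
Step 5: cell (2,1)='.' (+1 fires, +5 burnt)
Step 6: cell (2,1)='.' (+0 fires, +1 burnt)
  fire out at step 6

2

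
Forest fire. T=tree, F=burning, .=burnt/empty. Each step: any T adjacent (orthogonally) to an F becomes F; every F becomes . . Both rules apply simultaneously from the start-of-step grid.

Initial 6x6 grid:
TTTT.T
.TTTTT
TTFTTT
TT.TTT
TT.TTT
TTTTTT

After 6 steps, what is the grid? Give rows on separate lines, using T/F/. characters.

Step 1: 3 trees catch fire, 1 burn out
  TTTT.T
  .TFTTT
  TF.FTT
  TT.TTT
  TT.TTT
  TTTTTT
Step 2: 7 trees catch fire, 3 burn out
  TTFT.T
  .F.FTT
  F...FT
  TF.FTT
  TT.TTT
  TTTTTT
Step 3: 8 trees catch fire, 7 burn out
  TF.F.T
  ....FT
  .....F
  F...FT
  TF.FTT
  TTTTTT
Step 4: 7 trees catch fire, 8 burn out
  F....T
  .....F
  ......
  .....F
  F...FT
  TFTFTT
Step 5: 5 trees catch fire, 7 burn out
  .....F
  ......
  ......
  ......
  .....F
  F.F.FT
Step 6: 1 trees catch fire, 5 burn out
  ......
  ......
  ......
  ......
  ......
  .....F

......
......
......
......
......
.....F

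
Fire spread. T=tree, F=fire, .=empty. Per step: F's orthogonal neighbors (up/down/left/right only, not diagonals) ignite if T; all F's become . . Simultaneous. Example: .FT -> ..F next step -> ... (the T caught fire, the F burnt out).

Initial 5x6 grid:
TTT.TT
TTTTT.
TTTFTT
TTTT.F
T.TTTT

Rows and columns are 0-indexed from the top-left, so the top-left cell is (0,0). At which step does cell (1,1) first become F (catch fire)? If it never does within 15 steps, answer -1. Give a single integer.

Step 1: cell (1,1)='T' (+6 fires, +2 burnt)
Step 2: cell (1,1)='T' (+6 fires, +6 burnt)
Step 3: cell (1,1)='F' (+6 fires, +6 burnt)
  -> target ignites at step 3
Step 4: cell (1,1)='.' (+4 fires, +6 burnt)
Step 5: cell (1,1)='.' (+2 fires, +4 burnt)
Step 6: cell (1,1)='.' (+0 fires, +2 burnt)
  fire out at step 6

3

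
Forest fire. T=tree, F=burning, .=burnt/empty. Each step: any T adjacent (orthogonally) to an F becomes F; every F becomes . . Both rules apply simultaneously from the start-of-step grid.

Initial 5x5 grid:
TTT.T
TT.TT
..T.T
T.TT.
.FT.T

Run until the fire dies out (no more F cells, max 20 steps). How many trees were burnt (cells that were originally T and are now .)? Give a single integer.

Answer: 4

Derivation:
Step 1: +1 fires, +1 burnt (F count now 1)
Step 2: +1 fires, +1 burnt (F count now 1)
Step 3: +2 fires, +1 burnt (F count now 2)
Step 4: +0 fires, +2 burnt (F count now 0)
Fire out after step 4
Initially T: 15, now '.': 14
Total burnt (originally-T cells now '.'): 4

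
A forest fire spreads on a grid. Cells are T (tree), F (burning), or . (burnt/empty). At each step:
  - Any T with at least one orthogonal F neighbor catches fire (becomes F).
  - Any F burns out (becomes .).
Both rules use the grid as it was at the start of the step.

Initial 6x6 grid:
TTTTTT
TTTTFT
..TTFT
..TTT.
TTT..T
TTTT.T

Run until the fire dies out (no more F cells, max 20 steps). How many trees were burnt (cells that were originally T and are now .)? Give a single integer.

Answer: 24

Derivation:
Step 1: +6 fires, +2 burnt (F count now 6)
Step 2: +5 fires, +6 burnt (F count now 5)
Step 3: +3 fires, +5 burnt (F count now 3)
Step 4: +3 fires, +3 burnt (F count now 3)
Step 5: +3 fires, +3 burnt (F count now 3)
Step 6: +3 fires, +3 burnt (F count now 3)
Step 7: +1 fires, +3 burnt (F count now 1)
Step 8: +0 fires, +1 burnt (F count now 0)
Fire out after step 8
Initially T: 26, now '.': 34
Total burnt (originally-T cells now '.'): 24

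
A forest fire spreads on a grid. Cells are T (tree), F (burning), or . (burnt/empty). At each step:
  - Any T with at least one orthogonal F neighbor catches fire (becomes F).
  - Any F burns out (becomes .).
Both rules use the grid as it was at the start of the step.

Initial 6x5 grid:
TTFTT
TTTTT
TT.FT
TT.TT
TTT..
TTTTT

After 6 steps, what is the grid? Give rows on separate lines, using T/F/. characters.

Step 1: 6 trees catch fire, 2 burn out
  TF.FT
  TTFFT
  TT..F
  TT.FT
  TTT..
  TTTTT
Step 2: 5 trees catch fire, 6 burn out
  F...F
  TF..F
  TT...
  TT..F
  TTT..
  TTTTT
Step 3: 2 trees catch fire, 5 burn out
  .....
  F....
  TF...
  TT...
  TTT..
  TTTTT
Step 4: 2 trees catch fire, 2 burn out
  .....
  .....
  F....
  TF...
  TTT..
  TTTTT
Step 5: 2 trees catch fire, 2 burn out
  .....
  .....
  .....
  F....
  TFT..
  TTTTT
Step 6: 3 trees catch fire, 2 burn out
  .....
  .....
  .....
  .....
  F.F..
  TFTTT

.....
.....
.....
.....
F.F..
TFTTT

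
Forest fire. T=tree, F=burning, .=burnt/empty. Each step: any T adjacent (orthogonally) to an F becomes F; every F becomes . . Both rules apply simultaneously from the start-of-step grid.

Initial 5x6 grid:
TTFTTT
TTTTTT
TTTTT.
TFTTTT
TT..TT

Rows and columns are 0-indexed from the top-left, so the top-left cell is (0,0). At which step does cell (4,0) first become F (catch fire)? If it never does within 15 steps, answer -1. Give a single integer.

Step 1: cell (4,0)='T' (+7 fires, +2 burnt)
Step 2: cell (4,0)='F' (+8 fires, +7 burnt)
  -> target ignites at step 2
Step 3: cell (4,0)='.' (+5 fires, +8 burnt)
Step 4: cell (4,0)='.' (+4 fires, +5 burnt)
Step 5: cell (4,0)='.' (+1 fires, +4 burnt)
Step 6: cell (4,0)='.' (+0 fires, +1 burnt)
  fire out at step 6

2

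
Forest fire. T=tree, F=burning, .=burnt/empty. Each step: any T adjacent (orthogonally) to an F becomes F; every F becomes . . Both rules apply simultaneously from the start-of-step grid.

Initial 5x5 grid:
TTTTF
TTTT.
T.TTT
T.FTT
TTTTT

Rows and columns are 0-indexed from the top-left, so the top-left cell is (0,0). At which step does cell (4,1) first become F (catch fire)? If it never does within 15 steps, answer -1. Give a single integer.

Step 1: cell (4,1)='T' (+4 fires, +2 burnt)
Step 2: cell (4,1)='F' (+7 fires, +4 burnt)
  -> target ignites at step 2
Step 3: cell (4,1)='.' (+5 fires, +7 burnt)
Step 4: cell (4,1)='.' (+3 fires, +5 burnt)
Step 5: cell (4,1)='.' (+1 fires, +3 burnt)
Step 6: cell (4,1)='.' (+0 fires, +1 burnt)
  fire out at step 6

2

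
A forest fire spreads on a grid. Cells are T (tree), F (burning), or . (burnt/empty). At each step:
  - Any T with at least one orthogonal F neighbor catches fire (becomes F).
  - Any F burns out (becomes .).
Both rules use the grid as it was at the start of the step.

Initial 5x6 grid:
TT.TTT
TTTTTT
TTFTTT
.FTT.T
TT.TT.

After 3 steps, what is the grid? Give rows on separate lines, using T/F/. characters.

Step 1: 5 trees catch fire, 2 burn out
  TT.TTT
  TTFTTT
  TF.FTT
  ..FT.T
  TF.TT.
Step 2: 6 trees catch fire, 5 burn out
  TT.TTT
  TF.FTT
  F...FT
  ...F.T
  F..TT.
Step 3: 6 trees catch fire, 6 burn out
  TF.FTT
  F...FT
  .....F
  .....T
  ...FT.

TF.FTT
F...FT
.....F
.....T
...FT.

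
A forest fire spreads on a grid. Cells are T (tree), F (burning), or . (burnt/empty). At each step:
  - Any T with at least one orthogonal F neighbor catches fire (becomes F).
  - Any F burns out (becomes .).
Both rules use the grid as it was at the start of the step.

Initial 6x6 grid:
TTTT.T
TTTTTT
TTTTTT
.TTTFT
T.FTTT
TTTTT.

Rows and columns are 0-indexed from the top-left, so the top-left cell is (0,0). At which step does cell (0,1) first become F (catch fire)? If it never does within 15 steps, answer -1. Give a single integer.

Step 1: cell (0,1)='T' (+7 fires, +2 burnt)
Step 2: cell (0,1)='T' (+9 fires, +7 burnt)
Step 3: cell (0,1)='T' (+5 fires, +9 burnt)
Step 4: cell (0,1)='T' (+6 fires, +5 burnt)
Step 5: cell (0,1)='F' (+2 fires, +6 burnt)
  -> target ignites at step 5
Step 6: cell (0,1)='.' (+1 fires, +2 burnt)
Step 7: cell (0,1)='.' (+0 fires, +1 burnt)
  fire out at step 7

5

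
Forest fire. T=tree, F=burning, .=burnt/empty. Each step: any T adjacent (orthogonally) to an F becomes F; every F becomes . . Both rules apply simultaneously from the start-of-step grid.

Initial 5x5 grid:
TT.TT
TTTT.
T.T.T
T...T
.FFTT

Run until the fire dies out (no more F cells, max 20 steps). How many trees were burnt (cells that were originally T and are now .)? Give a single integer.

Answer: 4

Derivation:
Step 1: +1 fires, +2 burnt (F count now 1)
Step 2: +1 fires, +1 burnt (F count now 1)
Step 3: +1 fires, +1 burnt (F count now 1)
Step 4: +1 fires, +1 burnt (F count now 1)
Step 5: +0 fires, +1 burnt (F count now 0)
Fire out after step 5
Initially T: 15, now '.': 14
Total burnt (originally-T cells now '.'): 4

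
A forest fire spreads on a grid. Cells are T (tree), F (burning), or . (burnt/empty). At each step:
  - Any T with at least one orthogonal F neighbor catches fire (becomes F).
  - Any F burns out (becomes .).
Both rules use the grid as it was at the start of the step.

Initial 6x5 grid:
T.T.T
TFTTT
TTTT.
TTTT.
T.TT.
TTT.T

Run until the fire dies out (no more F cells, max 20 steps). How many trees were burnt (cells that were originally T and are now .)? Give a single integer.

Step 1: +3 fires, +1 burnt (F count now 3)
Step 2: +6 fires, +3 burnt (F count now 6)
Step 3: +4 fires, +6 burnt (F count now 4)
Step 4: +4 fires, +4 burnt (F count now 4)
Step 5: +3 fires, +4 burnt (F count now 3)
Step 6: +1 fires, +3 burnt (F count now 1)
Step 7: +0 fires, +1 burnt (F count now 0)
Fire out after step 7
Initially T: 22, now '.': 29
Total burnt (originally-T cells now '.'): 21

Answer: 21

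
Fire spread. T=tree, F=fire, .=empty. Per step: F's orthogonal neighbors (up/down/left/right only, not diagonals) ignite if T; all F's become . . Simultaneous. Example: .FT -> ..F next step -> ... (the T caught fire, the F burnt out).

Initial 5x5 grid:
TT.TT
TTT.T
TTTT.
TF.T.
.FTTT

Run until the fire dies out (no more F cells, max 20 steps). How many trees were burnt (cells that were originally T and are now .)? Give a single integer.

Answer: 14

Derivation:
Step 1: +3 fires, +2 burnt (F count now 3)
Step 2: +4 fires, +3 burnt (F count now 4)
Step 3: +6 fires, +4 burnt (F count now 6)
Step 4: +1 fires, +6 burnt (F count now 1)
Step 5: +0 fires, +1 burnt (F count now 0)
Fire out after step 5
Initially T: 17, now '.': 22
Total burnt (originally-T cells now '.'): 14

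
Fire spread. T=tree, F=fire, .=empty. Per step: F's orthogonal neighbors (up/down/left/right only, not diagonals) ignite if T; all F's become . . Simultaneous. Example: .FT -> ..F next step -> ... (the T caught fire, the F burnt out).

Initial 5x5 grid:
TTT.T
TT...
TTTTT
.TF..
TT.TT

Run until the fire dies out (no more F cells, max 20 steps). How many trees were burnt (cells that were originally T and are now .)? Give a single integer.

Step 1: +2 fires, +1 burnt (F count now 2)
Step 2: +3 fires, +2 burnt (F count now 3)
Step 3: +4 fires, +3 burnt (F count now 4)
Step 4: +2 fires, +4 burnt (F count now 2)
Step 5: +2 fires, +2 burnt (F count now 2)
Step 6: +0 fires, +2 burnt (F count now 0)
Fire out after step 6
Initially T: 16, now '.': 22
Total burnt (originally-T cells now '.'): 13

Answer: 13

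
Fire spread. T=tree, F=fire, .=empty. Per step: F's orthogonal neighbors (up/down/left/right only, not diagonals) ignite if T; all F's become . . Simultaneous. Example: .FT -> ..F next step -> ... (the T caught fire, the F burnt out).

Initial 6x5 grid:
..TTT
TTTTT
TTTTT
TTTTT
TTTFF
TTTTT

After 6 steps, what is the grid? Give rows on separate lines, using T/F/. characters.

Step 1: 5 trees catch fire, 2 burn out
  ..TTT
  TTTTT
  TTTTT
  TTTFF
  TTF..
  TTTFF
Step 2: 5 trees catch fire, 5 burn out
  ..TTT
  TTTTT
  TTTFF
  TTF..
  TF...
  TTF..
Step 3: 6 trees catch fire, 5 burn out
  ..TTT
  TTTFF
  TTF..
  TF...
  F....
  TF...
Step 4: 6 trees catch fire, 6 burn out
  ..TFF
  TTF..
  TF...
  F....
  .....
  F....
Step 5: 3 trees catch fire, 6 burn out
  ..F..
  TF...
  F....
  .....
  .....
  .....
Step 6: 1 trees catch fire, 3 burn out
  .....
  F....
  .....
  .....
  .....
  .....

.....
F....
.....
.....
.....
.....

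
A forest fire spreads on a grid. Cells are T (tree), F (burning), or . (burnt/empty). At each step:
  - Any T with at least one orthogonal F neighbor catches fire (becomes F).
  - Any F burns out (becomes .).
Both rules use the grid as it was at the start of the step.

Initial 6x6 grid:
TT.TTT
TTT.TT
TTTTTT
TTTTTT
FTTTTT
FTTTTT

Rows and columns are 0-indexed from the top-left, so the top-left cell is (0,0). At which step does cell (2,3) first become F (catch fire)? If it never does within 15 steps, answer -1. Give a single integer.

Step 1: cell (2,3)='T' (+3 fires, +2 burnt)
Step 2: cell (2,3)='T' (+4 fires, +3 burnt)
Step 3: cell (2,3)='T' (+5 fires, +4 burnt)
Step 4: cell (2,3)='T' (+6 fires, +5 burnt)
Step 5: cell (2,3)='F' (+6 fires, +6 burnt)
  -> target ignites at step 5
Step 6: cell (2,3)='.' (+2 fires, +6 burnt)
Step 7: cell (2,3)='.' (+2 fires, +2 burnt)
Step 8: cell (2,3)='.' (+2 fires, +2 burnt)
Step 9: cell (2,3)='.' (+2 fires, +2 burnt)
Step 10: cell (2,3)='.' (+0 fires, +2 burnt)
  fire out at step 10

5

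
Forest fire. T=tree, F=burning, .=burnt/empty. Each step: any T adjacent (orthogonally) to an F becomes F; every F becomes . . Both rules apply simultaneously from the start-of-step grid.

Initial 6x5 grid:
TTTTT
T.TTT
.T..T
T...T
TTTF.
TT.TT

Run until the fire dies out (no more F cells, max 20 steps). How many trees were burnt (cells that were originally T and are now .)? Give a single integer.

Step 1: +2 fires, +1 burnt (F count now 2)
Step 2: +2 fires, +2 burnt (F count now 2)
Step 3: +2 fires, +2 burnt (F count now 2)
Step 4: +2 fires, +2 burnt (F count now 2)
Step 5: +0 fires, +2 burnt (F count now 0)
Fire out after step 5
Initially T: 20, now '.': 18
Total burnt (originally-T cells now '.'): 8

Answer: 8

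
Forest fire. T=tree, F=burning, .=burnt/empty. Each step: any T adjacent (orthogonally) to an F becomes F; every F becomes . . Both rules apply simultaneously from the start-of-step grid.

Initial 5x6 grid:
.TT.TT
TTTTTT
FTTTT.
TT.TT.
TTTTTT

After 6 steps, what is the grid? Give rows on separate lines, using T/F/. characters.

Step 1: 3 trees catch fire, 1 burn out
  .TT.TT
  FTTTTT
  .FTTT.
  FT.TT.
  TTTTTT
Step 2: 4 trees catch fire, 3 burn out
  .TT.TT
  .FTTTT
  ..FTT.
  .F.TT.
  FTTTTT
Step 3: 4 trees catch fire, 4 burn out
  .FT.TT
  ..FTTT
  ...FT.
  ...TT.
  .FTTTT
Step 4: 5 trees catch fire, 4 burn out
  ..F.TT
  ...FTT
  ....F.
  ...FT.
  ..FTTT
Step 5: 3 trees catch fire, 5 burn out
  ....TT
  ....FT
  ......
  ....F.
  ...FTT
Step 6: 3 trees catch fire, 3 burn out
  ....FT
  .....F
  ......
  ......
  ....FT

....FT
.....F
......
......
....FT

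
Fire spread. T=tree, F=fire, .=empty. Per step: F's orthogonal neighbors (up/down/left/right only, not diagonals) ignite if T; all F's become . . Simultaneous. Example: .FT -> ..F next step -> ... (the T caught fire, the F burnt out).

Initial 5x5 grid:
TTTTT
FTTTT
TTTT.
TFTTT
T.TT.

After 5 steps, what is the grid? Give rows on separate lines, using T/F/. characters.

Step 1: 6 trees catch fire, 2 burn out
  FTTTT
  .FTTT
  FFTT.
  F.FTT
  T.TT.
Step 2: 6 trees catch fire, 6 burn out
  .FTTT
  ..FTT
  ..FT.
  ...FT
  F.FT.
Step 3: 5 trees catch fire, 6 burn out
  ..FTT
  ...FT
  ...F.
  ....F
  ...F.
Step 4: 2 trees catch fire, 5 burn out
  ...FT
  ....F
  .....
  .....
  .....
Step 5: 1 trees catch fire, 2 burn out
  ....F
  .....
  .....
  .....
  .....

....F
.....
.....
.....
.....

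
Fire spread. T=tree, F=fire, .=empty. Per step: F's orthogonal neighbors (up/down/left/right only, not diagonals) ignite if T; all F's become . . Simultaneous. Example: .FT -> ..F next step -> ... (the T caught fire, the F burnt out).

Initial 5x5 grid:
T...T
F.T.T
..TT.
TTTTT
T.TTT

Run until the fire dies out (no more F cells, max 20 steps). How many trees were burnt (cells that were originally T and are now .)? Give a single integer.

Step 1: +1 fires, +1 burnt (F count now 1)
Step 2: +0 fires, +1 burnt (F count now 0)
Fire out after step 2
Initially T: 15, now '.': 11
Total burnt (originally-T cells now '.'): 1

Answer: 1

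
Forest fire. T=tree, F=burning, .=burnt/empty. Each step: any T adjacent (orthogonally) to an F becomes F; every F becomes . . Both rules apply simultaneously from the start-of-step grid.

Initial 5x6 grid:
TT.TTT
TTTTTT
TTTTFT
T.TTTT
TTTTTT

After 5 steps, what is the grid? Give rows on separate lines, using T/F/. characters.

Step 1: 4 trees catch fire, 1 burn out
  TT.TTT
  TTTTFT
  TTTF.F
  T.TTFT
  TTTTTT
Step 2: 7 trees catch fire, 4 burn out
  TT.TFT
  TTTF.F
  TTF...
  T.TF.F
  TTTTFT
Step 3: 7 trees catch fire, 7 burn out
  TT.F.F
  TTF...
  TF....
  T.F...
  TTTF.F
Step 4: 3 trees catch fire, 7 burn out
  TT....
  TF....
  F.....
  T.....
  TTF...
Step 5: 4 trees catch fire, 3 burn out
  TF....
  F.....
  ......
  F.....
  TF....

TF....
F.....
......
F.....
TF....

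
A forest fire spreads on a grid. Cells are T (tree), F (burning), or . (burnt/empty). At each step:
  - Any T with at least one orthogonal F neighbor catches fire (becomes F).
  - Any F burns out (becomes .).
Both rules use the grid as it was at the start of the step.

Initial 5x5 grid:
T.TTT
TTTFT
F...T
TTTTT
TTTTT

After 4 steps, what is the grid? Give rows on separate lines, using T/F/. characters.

Step 1: 5 trees catch fire, 2 burn out
  T.TFT
  FTF.F
  ....T
  FTTTT
  TTTTT
Step 2: 7 trees catch fire, 5 burn out
  F.F.F
  .F...
  ....F
  .FTTT
  FTTTT
Step 3: 3 trees catch fire, 7 burn out
  .....
  .....
  .....
  ..FTF
  .FTTT
Step 4: 3 trees catch fire, 3 burn out
  .....
  .....
  .....
  ...F.
  ..FTF

.....
.....
.....
...F.
..FTF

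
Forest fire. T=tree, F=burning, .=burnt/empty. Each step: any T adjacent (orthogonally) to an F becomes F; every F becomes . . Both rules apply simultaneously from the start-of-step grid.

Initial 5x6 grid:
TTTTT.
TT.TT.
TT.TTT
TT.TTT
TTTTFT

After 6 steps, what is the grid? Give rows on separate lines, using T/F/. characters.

Step 1: 3 trees catch fire, 1 burn out
  TTTTT.
  TT.TT.
  TT.TTT
  TT.TFT
  TTTF.F
Step 2: 4 trees catch fire, 3 burn out
  TTTTT.
  TT.TT.
  TT.TFT
  TT.F.F
  TTF...
Step 3: 4 trees catch fire, 4 burn out
  TTTTT.
  TT.TF.
  TT.F.F
  TT....
  TF....
Step 4: 4 trees catch fire, 4 burn out
  TTTTF.
  TT.F..
  TT....
  TF....
  F.....
Step 5: 3 trees catch fire, 4 burn out
  TTTF..
  TT....
  TF....
  F.....
  ......
Step 6: 3 trees catch fire, 3 burn out
  TTF...
  TF....
  F.....
  ......
  ......

TTF...
TF....
F.....
......
......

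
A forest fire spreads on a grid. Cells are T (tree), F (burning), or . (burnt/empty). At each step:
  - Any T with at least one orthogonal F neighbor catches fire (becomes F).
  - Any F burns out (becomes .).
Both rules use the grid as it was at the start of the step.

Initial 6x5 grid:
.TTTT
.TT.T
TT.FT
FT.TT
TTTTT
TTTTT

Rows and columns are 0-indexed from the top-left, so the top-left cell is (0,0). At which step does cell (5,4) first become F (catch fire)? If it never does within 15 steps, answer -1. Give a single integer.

Step 1: cell (5,4)='T' (+5 fires, +2 burnt)
Step 2: cell (5,4)='T' (+6 fires, +5 burnt)
Step 3: cell (5,4)='T' (+6 fires, +6 burnt)
Step 4: cell (5,4)='F' (+5 fires, +6 burnt)
  -> target ignites at step 4
Step 5: cell (5,4)='.' (+1 fires, +5 burnt)
Step 6: cell (5,4)='.' (+0 fires, +1 burnt)
  fire out at step 6

4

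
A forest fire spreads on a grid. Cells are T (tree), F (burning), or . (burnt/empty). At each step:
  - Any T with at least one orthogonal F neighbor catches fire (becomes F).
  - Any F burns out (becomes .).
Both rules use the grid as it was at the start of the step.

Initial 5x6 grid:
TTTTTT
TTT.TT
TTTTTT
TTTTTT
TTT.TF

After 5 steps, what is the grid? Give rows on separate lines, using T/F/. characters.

Step 1: 2 trees catch fire, 1 burn out
  TTTTTT
  TTT.TT
  TTTTTT
  TTTTTF
  TTT.F.
Step 2: 2 trees catch fire, 2 burn out
  TTTTTT
  TTT.TT
  TTTTTF
  TTTTF.
  TTT...
Step 3: 3 trees catch fire, 2 burn out
  TTTTTT
  TTT.TF
  TTTTF.
  TTTF..
  TTT...
Step 4: 4 trees catch fire, 3 burn out
  TTTTTF
  TTT.F.
  TTTF..
  TTF...
  TTT...
Step 5: 4 trees catch fire, 4 burn out
  TTTTF.
  TTT...
  TTF...
  TF....
  TTF...

TTTTF.
TTT...
TTF...
TF....
TTF...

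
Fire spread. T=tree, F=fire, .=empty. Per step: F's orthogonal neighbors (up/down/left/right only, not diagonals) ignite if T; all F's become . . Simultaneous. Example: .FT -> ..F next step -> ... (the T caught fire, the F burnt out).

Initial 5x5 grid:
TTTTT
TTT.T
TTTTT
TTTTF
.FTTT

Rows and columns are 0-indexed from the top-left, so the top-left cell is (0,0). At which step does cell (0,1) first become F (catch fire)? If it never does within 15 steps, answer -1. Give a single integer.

Step 1: cell (0,1)='T' (+5 fires, +2 burnt)
Step 2: cell (0,1)='T' (+6 fires, +5 burnt)
Step 3: cell (0,1)='T' (+4 fires, +6 burnt)
Step 4: cell (0,1)='F' (+4 fires, +4 burnt)
  -> target ignites at step 4
Step 5: cell (0,1)='.' (+2 fires, +4 burnt)
Step 6: cell (0,1)='.' (+0 fires, +2 burnt)
  fire out at step 6

4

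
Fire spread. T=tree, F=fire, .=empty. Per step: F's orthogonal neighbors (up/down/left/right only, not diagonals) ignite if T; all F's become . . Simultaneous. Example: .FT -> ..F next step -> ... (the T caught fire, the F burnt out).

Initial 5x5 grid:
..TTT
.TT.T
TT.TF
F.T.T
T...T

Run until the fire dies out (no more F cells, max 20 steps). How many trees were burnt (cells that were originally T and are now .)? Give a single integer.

Step 1: +5 fires, +2 burnt (F count now 5)
Step 2: +3 fires, +5 burnt (F count now 3)
Step 3: +2 fires, +3 burnt (F count now 2)
Step 4: +2 fires, +2 burnt (F count now 2)
Step 5: +0 fires, +2 burnt (F count now 0)
Fire out after step 5
Initially T: 13, now '.': 24
Total burnt (originally-T cells now '.'): 12

Answer: 12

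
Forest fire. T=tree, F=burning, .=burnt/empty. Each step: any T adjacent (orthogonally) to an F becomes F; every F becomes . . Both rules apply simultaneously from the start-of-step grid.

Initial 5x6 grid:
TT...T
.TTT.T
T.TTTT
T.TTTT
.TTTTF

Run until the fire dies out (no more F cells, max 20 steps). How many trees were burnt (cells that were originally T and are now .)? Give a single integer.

Answer: 19

Derivation:
Step 1: +2 fires, +1 burnt (F count now 2)
Step 2: +3 fires, +2 burnt (F count now 3)
Step 3: +4 fires, +3 burnt (F count now 4)
Step 4: +4 fires, +4 burnt (F count now 4)
Step 5: +2 fires, +4 burnt (F count now 2)
Step 6: +1 fires, +2 burnt (F count now 1)
Step 7: +1 fires, +1 burnt (F count now 1)
Step 8: +1 fires, +1 burnt (F count now 1)
Step 9: +1 fires, +1 burnt (F count now 1)
Step 10: +0 fires, +1 burnt (F count now 0)
Fire out after step 10
Initially T: 21, now '.': 28
Total burnt (originally-T cells now '.'): 19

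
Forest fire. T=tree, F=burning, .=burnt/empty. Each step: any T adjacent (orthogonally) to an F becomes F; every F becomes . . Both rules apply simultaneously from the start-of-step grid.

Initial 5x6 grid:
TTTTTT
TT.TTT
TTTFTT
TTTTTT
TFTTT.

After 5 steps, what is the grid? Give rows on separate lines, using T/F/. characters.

Step 1: 7 trees catch fire, 2 burn out
  TTTTTT
  TT.FTT
  TTF.FT
  TFTFTT
  F.FTT.
Step 2: 8 trees catch fire, 7 burn out
  TTTFTT
  TT..FT
  TF...F
  F.F.FT
  ...FT.
Step 3: 7 trees catch fire, 8 burn out
  TTF.FT
  TF...F
  F.....
  .....F
  ....F.
Step 4: 3 trees catch fire, 7 burn out
  TF...F
  F.....
  ......
  ......
  ......
Step 5: 1 trees catch fire, 3 burn out
  F.....
  ......
  ......
  ......
  ......

F.....
......
......
......
......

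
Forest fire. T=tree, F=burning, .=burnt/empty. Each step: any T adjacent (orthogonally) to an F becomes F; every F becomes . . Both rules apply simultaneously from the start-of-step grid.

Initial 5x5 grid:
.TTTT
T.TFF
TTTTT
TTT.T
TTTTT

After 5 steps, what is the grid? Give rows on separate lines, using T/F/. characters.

Step 1: 5 trees catch fire, 2 burn out
  .TTFF
  T.F..
  TTTFF
  TTT.T
  TTTTT
Step 2: 3 trees catch fire, 5 burn out
  .TF..
  T....
  TTF..
  TTT.F
  TTTTT
Step 3: 4 trees catch fire, 3 burn out
  .F...
  T....
  TF...
  TTF..
  TTTTF
Step 4: 4 trees catch fire, 4 burn out
  .....
  T....
  F....
  TF...
  TTFF.
Step 5: 3 trees catch fire, 4 burn out
  .....
  F....
  .....
  F....
  TF...

.....
F....
.....
F....
TF...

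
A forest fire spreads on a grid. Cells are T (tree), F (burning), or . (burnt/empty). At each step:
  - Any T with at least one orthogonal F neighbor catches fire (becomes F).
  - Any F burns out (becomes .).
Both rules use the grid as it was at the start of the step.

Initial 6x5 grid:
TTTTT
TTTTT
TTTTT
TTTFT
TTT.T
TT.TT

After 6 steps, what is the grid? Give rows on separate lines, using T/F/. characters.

Step 1: 3 trees catch fire, 1 burn out
  TTTTT
  TTTTT
  TTTFT
  TTF.F
  TTT.T
  TT.TT
Step 2: 6 trees catch fire, 3 burn out
  TTTTT
  TTTFT
  TTF.F
  TF...
  TTF.F
  TT.TT
Step 3: 7 trees catch fire, 6 burn out
  TTTFT
  TTF.F
  TF...
  F....
  TF...
  TT.TF
Step 4: 7 trees catch fire, 7 burn out
  TTF.F
  TF...
  F....
  .....
  F....
  TF.F.
Step 5: 3 trees catch fire, 7 burn out
  TF...
  F....
  .....
  .....
  .....
  F....
Step 6: 1 trees catch fire, 3 burn out
  F....
  .....
  .....
  .....
  .....
  .....

F....
.....
.....
.....
.....
.....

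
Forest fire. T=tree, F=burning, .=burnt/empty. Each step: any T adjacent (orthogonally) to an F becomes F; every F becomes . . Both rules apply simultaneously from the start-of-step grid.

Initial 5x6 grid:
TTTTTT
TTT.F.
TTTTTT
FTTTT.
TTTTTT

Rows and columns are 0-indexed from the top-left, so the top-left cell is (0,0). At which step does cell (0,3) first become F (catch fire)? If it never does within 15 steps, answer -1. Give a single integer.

Step 1: cell (0,3)='T' (+5 fires, +2 burnt)
Step 2: cell (0,3)='F' (+9 fires, +5 burnt)
  -> target ignites at step 2
Step 3: cell (0,3)='.' (+7 fires, +9 burnt)
Step 4: cell (0,3)='.' (+4 fires, +7 burnt)
Step 5: cell (0,3)='.' (+0 fires, +4 burnt)
  fire out at step 5

2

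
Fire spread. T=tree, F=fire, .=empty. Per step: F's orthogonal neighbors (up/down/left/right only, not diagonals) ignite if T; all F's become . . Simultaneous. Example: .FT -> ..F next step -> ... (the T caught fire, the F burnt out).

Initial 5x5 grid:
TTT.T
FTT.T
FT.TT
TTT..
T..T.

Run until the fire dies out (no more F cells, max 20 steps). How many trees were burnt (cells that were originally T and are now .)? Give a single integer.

Answer: 10

Derivation:
Step 1: +4 fires, +2 burnt (F count now 4)
Step 2: +4 fires, +4 burnt (F count now 4)
Step 3: +2 fires, +4 burnt (F count now 2)
Step 4: +0 fires, +2 burnt (F count now 0)
Fire out after step 4
Initially T: 15, now '.': 20
Total burnt (originally-T cells now '.'): 10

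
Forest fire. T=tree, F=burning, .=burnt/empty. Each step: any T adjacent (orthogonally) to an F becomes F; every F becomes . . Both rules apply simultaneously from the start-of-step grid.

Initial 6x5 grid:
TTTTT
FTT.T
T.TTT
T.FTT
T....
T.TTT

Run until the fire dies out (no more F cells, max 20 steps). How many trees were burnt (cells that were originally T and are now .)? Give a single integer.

Step 1: +5 fires, +2 burnt (F count now 5)
Step 2: +5 fires, +5 burnt (F count now 5)
Step 3: +3 fires, +5 burnt (F count now 3)
Step 4: +3 fires, +3 burnt (F count now 3)
Step 5: +1 fires, +3 burnt (F count now 1)
Step 6: +0 fires, +1 burnt (F count now 0)
Fire out after step 6
Initially T: 20, now '.': 27
Total burnt (originally-T cells now '.'): 17

Answer: 17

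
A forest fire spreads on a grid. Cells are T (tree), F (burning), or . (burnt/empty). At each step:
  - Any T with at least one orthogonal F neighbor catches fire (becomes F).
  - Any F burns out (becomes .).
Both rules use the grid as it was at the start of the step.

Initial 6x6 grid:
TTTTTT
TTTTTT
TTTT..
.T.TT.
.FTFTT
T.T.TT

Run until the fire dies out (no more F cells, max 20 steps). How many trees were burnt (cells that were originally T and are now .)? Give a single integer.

Step 1: +4 fires, +2 burnt (F count now 4)
Step 2: +6 fires, +4 burnt (F count now 6)
Step 3: +5 fires, +6 burnt (F count now 5)
Step 4: +5 fires, +5 burnt (F count now 5)
Step 5: +4 fires, +5 burnt (F count now 4)
Step 6: +1 fires, +4 burnt (F count now 1)
Step 7: +0 fires, +1 burnt (F count now 0)
Fire out after step 7
Initially T: 26, now '.': 35
Total burnt (originally-T cells now '.'): 25

Answer: 25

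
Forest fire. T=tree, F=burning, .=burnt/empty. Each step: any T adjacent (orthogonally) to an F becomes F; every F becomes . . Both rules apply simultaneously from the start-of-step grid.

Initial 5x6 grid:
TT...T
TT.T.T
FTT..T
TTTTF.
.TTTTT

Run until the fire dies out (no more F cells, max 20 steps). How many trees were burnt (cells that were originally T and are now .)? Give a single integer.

Step 1: +5 fires, +2 burnt (F count now 5)
Step 2: +7 fires, +5 burnt (F count now 7)
Step 3: +3 fires, +7 burnt (F count now 3)
Step 4: +0 fires, +3 burnt (F count now 0)
Fire out after step 4
Initially T: 19, now '.': 26
Total burnt (originally-T cells now '.'): 15

Answer: 15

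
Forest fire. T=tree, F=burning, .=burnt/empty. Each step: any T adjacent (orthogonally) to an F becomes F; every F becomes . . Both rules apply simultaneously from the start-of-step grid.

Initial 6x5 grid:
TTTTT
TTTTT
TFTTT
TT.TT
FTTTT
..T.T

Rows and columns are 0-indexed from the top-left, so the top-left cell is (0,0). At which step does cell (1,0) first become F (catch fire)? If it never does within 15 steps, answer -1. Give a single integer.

Step 1: cell (1,0)='T' (+6 fires, +2 burnt)
Step 2: cell (1,0)='F' (+5 fires, +6 burnt)
  -> target ignites at step 2
Step 3: cell (1,0)='.' (+7 fires, +5 burnt)
Step 4: cell (1,0)='.' (+4 fires, +7 burnt)
Step 5: cell (1,0)='.' (+2 fires, +4 burnt)
Step 6: cell (1,0)='.' (+0 fires, +2 burnt)
  fire out at step 6

2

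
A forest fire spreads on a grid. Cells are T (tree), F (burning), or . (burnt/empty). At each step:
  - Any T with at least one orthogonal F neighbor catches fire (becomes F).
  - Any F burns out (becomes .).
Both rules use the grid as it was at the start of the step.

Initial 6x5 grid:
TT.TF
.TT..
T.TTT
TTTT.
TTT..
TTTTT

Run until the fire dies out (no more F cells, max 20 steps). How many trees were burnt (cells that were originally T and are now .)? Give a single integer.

Step 1: +1 fires, +1 burnt (F count now 1)
Step 2: +0 fires, +1 burnt (F count now 0)
Fire out after step 2
Initially T: 21, now '.': 10
Total burnt (originally-T cells now '.'): 1

Answer: 1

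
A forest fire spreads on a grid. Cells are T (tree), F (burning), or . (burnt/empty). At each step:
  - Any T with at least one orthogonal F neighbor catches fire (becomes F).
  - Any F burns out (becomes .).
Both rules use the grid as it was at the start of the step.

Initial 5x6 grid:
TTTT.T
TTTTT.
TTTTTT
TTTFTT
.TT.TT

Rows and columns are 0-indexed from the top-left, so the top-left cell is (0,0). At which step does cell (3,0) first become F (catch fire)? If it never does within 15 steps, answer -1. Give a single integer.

Step 1: cell (3,0)='T' (+3 fires, +1 burnt)
Step 2: cell (3,0)='T' (+7 fires, +3 burnt)
Step 3: cell (3,0)='F' (+8 fires, +7 burnt)
  -> target ignites at step 3
Step 4: cell (3,0)='.' (+3 fires, +8 burnt)
Step 5: cell (3,0)='.' (+2 fires, +3 burnt)
Step 6: cell (3,0)='.' (+1 fires, +2 burnt)
Step 7: cell (3,0)='.' (+0 fires, +1 burnt)
  fire out at step 7

3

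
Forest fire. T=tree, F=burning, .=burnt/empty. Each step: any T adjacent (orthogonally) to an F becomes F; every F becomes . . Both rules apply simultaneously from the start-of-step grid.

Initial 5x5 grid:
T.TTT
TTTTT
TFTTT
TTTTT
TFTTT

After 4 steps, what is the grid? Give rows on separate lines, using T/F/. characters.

Step 1: 6 trees catch fire, 2 burn out
  T.TTT
  TFTTT
  F.FTT
  TFTTT
  F.FTT
Step 2: 6 trees catch fire, 6 burn out
  T.TTT
  F.FTT
  ...FT
  F.FTT
  ...FT
Step 3: 6 trees catch fire, 6 burn out
  F.FTT
  ...FT
  ....F
  ...FT
  ....F
Step 4: 3 trees catch fire, 6 burn out
  ...FT
  ....F
  .....
  ....F
  .....

...FT
....F
.....
....F
.....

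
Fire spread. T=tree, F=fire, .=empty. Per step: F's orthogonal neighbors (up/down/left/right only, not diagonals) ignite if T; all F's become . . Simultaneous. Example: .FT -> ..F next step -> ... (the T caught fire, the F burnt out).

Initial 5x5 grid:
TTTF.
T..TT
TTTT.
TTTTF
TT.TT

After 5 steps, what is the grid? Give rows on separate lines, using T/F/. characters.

Step 1: 4 trees catch fire, 2 burn out
  TTF..
  T..FT
  TTTT.
  TTTF.
  TT.TF
Step 2: 5 trees catch fire, 4 burn out
  TF...
  T...F
  TTTF.
  TTF..
  TT.F.
Step 3: 3 trees catch fire, 5 burn out
  F....
  T....
  TTF..
  TF...
  TT...
Step 4: 4 trees catch fire, 3 burn out
  .....
  F....
  TF...
  F....
  TF...
Step 5: 2 trees catch fire, 4 burn out
  .....
  .....
  F....
  .....
  F....

.....
.....
F....
.....
F....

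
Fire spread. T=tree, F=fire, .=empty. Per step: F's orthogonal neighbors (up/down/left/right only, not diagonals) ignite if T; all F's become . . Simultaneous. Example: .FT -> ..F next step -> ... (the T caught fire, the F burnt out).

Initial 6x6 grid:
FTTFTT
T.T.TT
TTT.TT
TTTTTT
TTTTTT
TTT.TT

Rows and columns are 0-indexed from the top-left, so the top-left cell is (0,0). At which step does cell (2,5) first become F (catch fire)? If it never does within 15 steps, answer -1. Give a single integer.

Step 1: cell (2,5)='T' (+4 fires, +2 burnt)
Step 2: cell (2,5)='T' (+4 fires, +4 burnt)
Step 3: cell (2,5)='T' (+5 fires, +4 burnt)
Step 4: cell (2,5)='F' (+5 fires, +5 burnt)
  -> target ignites at step 4
Step 5: cell (2,5)='.' (+6 fires, +5 burnt)
Step 6: cell (2,5)='.' (+5 fires, +6 burnt)
Step 7: cell (2,5)='.' (+1 fires, +5 burnt)
Step 8: cell (2,5)='.' (+0 fires, +1 burnt)
  fire out at step 8

4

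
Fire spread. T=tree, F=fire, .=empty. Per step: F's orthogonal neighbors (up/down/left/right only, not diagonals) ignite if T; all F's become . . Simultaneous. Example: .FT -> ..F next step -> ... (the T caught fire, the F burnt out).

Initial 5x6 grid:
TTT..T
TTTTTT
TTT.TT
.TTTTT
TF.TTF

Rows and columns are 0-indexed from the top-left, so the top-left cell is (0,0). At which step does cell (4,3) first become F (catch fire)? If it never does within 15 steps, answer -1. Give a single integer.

Step 1: cell (4,3)='T' (+4 fires, +2 burnt)
Step 2: cell (4,3)='F' (+5 fires, +4 burnt)
  -> target ignites at step 2
Step 3: cell (4,3)='.' (+6 fires, +5 burnt)
Step 4: cell (4,3)='.' (+5 fires, +6 burnt)
Step 5: cell (4,3)='.' (+3 fires, +5 burnt)
Step 6: cell (4,3)='.' (+0 fires, +3 burnt)
  fire out at step 6

2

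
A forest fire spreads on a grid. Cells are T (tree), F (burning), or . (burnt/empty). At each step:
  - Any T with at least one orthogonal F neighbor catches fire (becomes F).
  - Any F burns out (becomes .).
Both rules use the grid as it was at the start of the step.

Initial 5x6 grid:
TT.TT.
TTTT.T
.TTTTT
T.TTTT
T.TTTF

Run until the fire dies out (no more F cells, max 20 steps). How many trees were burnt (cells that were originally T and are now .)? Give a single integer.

Step 1: +2 fires, +1 burnt (F count now 2)
Step 2: +3 fires, +2 burnt (F count now 3)
Step 3: +4 fires, +3 burnt (F count now 4)
Step 4: +2 fires, +4 burnt (F count now 2)
Step 5: +2 fires, +2 burnt (F count now 2)
Step 6: +3 fires, +2 burnt (F count now 3)
Step 7: +2 fires, +3 burnt (F count now 2)
Step 8: +2 fires, +2 burnt (F count now 2)
Step 9: +1 fires, +2 burnt (F count now 1)
Step 10: +0 fires, +1 burnt (F count now 0)
Fire out after step 10
Initially T: 23, now '.': 28
Total burnt (originally-T cells now '.'): 21

Answer: 21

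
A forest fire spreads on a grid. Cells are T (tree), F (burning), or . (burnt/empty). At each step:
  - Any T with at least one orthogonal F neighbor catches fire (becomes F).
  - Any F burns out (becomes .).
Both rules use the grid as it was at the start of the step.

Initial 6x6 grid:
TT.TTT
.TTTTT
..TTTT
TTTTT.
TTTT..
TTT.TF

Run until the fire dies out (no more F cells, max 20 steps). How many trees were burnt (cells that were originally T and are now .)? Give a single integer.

Answer: 1

Derivation:
Step 1: +1 fires, +1 burnt (F count now 1)
Step 2: +0 fires, +1 burnt (F count now 0)
Fire out after step 2
Initially T: 27, now '.': 10
Total burnt (originally-T cells now '.'): 1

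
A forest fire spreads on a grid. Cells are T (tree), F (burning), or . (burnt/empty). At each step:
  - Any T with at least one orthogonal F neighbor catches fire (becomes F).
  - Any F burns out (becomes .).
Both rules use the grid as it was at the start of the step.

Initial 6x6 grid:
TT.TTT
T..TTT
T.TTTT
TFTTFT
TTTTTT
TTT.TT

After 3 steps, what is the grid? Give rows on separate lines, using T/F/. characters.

Step 1: 7 trees catch fire, 2 burn out
  TT.TTT
  T..TTT
  T.TTFT
  F.FF.F
  TFTTFT
  TTT.TT
Step 2: 11 trees catch fire, 7 burn out
  TT.TTT
  T..TFT
  F.FF.F
  ......
  F.FF.F
  TFT.FT
Step 3: 7 trees catch fire, 11 burn out
  TT.TFT
  F..F.F
  ......
  ......
  ......
  F.F..F

TT.TFT
F..F.F
......
......
......
F.F..F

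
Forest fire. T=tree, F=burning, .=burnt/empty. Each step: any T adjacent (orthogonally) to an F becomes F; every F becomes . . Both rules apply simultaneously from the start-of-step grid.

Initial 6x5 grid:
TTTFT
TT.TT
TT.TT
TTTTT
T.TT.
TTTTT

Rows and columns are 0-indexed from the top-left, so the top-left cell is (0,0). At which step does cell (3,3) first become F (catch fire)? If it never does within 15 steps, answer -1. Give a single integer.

Step 1: cell (3,3)='T' (+3 fires, +1 burnt)
Step 2: cell (3,3)='T' (+3 fires, +3 burnt)
Step 3: cell (3,3)='F' (+4 fires, +3 burnt)
  -> target ignites at step 3
Step 4: cell (3,3)='.' (+5 fires, +4 burnt)
Step 5: cell (3,3)='.' (+4 fires, +5 burnt)
Step 6: cell (3,3)='.' (+3 fires, +4 burnt)
Step 7: cell (3,3)='.' (+2 fires, +3 burnt)
Step 8: cell (3,3)='.' (+1 fires, +2 burnt)
Step 9: cell (3,3)='.' (+0 fires, +1 burnt)
  fire out at step 9

3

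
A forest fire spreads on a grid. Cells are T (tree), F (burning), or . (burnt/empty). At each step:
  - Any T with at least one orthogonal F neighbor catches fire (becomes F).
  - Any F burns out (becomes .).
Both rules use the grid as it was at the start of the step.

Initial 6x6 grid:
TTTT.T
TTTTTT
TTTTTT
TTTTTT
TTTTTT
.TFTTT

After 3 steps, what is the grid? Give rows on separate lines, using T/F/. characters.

Step 1: 3 trees catch fire, 1 burn out
  TTTT.T
  TTTTTT
  TTTTTT
  TTTTTT
  TTFTTT
  .F.FTT
Step 2: 4 trees catch fire, 3 burn out
  TTTT.T
  TTTTTT
  TTTTTT
  TTFTTT
  TF.FTT
  ....FT
Step 3: 6 trees catch fire, 4 burn out
  TTTT.T
  TTTTTT
  TTFTTT
  TF.FTT
  F...FT
  .....F

TTTT.T
TTTTTT
TTFTTT
TF.FTT
F...FT
.....F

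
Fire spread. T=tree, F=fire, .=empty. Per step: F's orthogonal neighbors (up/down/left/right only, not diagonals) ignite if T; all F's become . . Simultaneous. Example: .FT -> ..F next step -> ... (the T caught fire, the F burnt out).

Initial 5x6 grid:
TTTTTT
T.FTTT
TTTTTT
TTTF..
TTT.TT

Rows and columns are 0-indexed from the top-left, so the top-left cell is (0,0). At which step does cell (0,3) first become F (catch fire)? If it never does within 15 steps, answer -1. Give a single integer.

Step 1: cell (0,3)='T' (+5 fires, +2 burnt)
Step 2: cell (0,3)='F' (+7 fires, +5 burnt)
  -> target ignites at step 2
Step 3: cell (0,3)='.' (+7 fires, +7 burnt)
Step 4: cell (0,3)='.' (+3 fires, +7 burnt)
Step 5: cell (0,3)='.' (+0 fires, +3 burnt)
  fire out at step 5

2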